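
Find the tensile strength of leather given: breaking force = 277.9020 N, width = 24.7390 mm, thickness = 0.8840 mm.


Formula: TS = force / (width * thickness)
Substituting: TS = 277.9020 / (24.7390 * 0.8840)
Result: 12.7074 N/mm^2


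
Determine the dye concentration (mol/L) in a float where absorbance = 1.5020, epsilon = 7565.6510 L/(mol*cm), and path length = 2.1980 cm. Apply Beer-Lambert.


Formula: c = A / (epsilon * l)
Substituting: c = 1.5020 / (7565.6510 * 2.1980)
Result: 9.0322e-05 mol/L


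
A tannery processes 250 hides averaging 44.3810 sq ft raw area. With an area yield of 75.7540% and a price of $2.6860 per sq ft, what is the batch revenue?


Raw_total = N * avg_area = 250 * 44.3810 = 11095.2500 sq ft
Finished = Raw_total * yield / 100 = 11095.2500 * 75.7540 / 100 = 8405.0957 sq ft
Value = Finished * price = 8405.0957 * 2.6860 = 22576.0870 $


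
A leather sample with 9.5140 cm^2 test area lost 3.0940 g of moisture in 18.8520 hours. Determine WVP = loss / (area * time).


Formula: WVP = loss / (area * time)
Substituting: WVP = 3.0940 / (9.5140 * 18.8520)
Result: 0.0172504 g/(cm^2*hr)


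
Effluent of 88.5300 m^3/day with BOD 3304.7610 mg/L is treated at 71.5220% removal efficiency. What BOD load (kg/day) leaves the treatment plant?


Load_in = volume * conc / 1000 = 88.5300 * 3304.7610 / 1000 = 292.5705 kg/day
Removed = Load_in * eff / 100 = 292.5705 * 71.5220 / 100 = 209.2523 kg/day
Load_out = Load_in - Removed = 292.5705 - 209.2523 = 83.3182 kg/day


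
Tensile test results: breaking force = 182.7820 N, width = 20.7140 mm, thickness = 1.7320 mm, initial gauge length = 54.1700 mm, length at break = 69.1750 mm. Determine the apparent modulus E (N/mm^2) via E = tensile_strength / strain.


TS = F / (w * t) = 182.7820 / (20.7140 * 1.7320) = 5.0947 N/mm^2
strain = (Lf - L0) / L0 = (69.1750 - 54.1700) / 54.1700 = 0.2770
E = TS / strain = 5.0947 / 0.2770 = 18.3927 N/mm^2


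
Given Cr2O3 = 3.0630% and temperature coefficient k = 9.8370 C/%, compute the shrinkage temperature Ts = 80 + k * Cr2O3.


Formula: Ts = 80 + k * Cr2O3
Substituting: Ts = 80 + 9.8370 * 3.0630
Result: 110.1307 C


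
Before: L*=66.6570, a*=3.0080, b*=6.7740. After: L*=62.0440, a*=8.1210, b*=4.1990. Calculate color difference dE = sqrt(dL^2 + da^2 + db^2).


dL = -4.6130, da = 5.1130, db = -2.5750
dE = sqrt((-4.6130)^2 + 5.1130^2 + (-2.5750)^2) = 7.3521


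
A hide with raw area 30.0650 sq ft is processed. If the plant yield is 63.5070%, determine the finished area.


Formula: finished = raw * yield / 100
Substituting: finished = 30.0650 * 63.5070 / 100
Result: 19.0934 sq ft


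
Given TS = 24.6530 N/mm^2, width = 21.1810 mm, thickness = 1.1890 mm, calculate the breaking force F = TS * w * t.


Formula: F = TS * w * t
Substituting: F = 24.6530 * 21.1810 * 1.1890
Result: 620.8663 N


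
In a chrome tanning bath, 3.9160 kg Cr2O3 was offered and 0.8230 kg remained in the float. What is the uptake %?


Formula: Uptake = (offered - residual) / offered * 100
Substituting: Uptake = (3.9160 - 0.8230) / 3.9160 * 100
Result: 78.9837 %


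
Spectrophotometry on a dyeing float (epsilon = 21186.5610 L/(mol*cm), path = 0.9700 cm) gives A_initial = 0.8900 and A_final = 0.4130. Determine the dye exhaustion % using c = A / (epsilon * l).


c_initial = A_i / (epsilon * l) = 0.8900 / (21186.5610 * 0.9700) = 4.3307e-05 mol/L
c_final = A_f / (epsilon * l) = 0.4130 / (21186.5610 * 0.9700) = 2.0096e-05 mol/L
Exhaustion = (c_initial - c_final) / c_initial * 100 = (4.3307e-05 - 2.0096e-05) / 4.3307e-05 * 100 = 53.5955 %


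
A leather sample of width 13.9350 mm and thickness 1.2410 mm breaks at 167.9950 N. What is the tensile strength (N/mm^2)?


Formula: TS = force / (width * thickness)
Substituting: TS = 167.9950 / (13.9350 * 1.2410)
Result: 9.7144 N/mm^2


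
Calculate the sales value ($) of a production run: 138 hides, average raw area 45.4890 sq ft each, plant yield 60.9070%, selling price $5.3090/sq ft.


Raw_total = N * avg_area = 138 * 45.4890 = 6277.4820 sq ft
Finished = Raw_total * yield / 100 = 6277.4820 * 60.9070 / 100 = 3823.4260 sq ft
Value = Finished * price = 3823.4260 * 5.3090 = 20298.5684 $


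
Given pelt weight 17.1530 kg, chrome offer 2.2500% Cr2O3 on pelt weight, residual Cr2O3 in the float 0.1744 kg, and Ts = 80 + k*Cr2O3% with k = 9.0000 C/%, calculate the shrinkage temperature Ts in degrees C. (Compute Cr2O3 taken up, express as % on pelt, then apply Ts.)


Offered = pelt * offer_pct / 100 = 17.1530 * 2.2500 / 100 = 0.3859 kg
Uptake = offered - residual = 0.3859 - 0.1744 = 0.2115 kg
Cr2O3% on pelt = uptake / pelt * 100 = 0.2115 / 17.1530 * 100 = 1.2333 %
Ts = 80 + k * Cr2O3% = 80 + 9.0000 * 1.2333 = 91.0994 C


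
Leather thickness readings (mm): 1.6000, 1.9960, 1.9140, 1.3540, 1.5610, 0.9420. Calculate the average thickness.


Formula: Average = sum / n
Substituting: Average = 9.3670 / 6
Result: 1.5612 mm


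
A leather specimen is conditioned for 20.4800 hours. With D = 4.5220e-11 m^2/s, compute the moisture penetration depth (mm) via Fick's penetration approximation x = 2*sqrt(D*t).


t = 20.4800 hr * 3600 = 73728.0000 s
D * t = 4.5220e-11 * 73728.0000 = 3.3340e-06
x = 2 * sqrt(D*t) = 2 * sqrt(3.3340e-06) = 0.00365184 m = 3.6518 mm


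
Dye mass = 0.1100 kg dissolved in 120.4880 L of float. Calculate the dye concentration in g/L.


Formula: Conc = dye_mass(kg) / volume(L) * 1000
Substituting: Conc = 0.1100 / 120.4880 * 1000
Result: 0.9130 g/L


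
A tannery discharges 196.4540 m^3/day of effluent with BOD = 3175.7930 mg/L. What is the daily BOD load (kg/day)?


Formula: BOD_load = volume * conc / 1000
Substituting: BOD_load = 196.4540 * 3175.7930 / 1000
Result: 623.8972 kg/day


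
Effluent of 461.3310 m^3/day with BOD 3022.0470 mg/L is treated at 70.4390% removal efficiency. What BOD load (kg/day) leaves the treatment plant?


Load_in = volume * conc / 1000 = 461.3310 * 3022.0470 / 1000 = 1394.1640 kg/day
Removed = Load_in * eff / 100 = 1394.1640 * 70.4390 / 100 = 982.0352 kg/day
Load_out = Load_in - Removed = 1394.1640 - 982.0352 = 412.1288 kg/day


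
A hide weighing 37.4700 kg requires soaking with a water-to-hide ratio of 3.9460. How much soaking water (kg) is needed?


Formula: Water = hide_weight * ratio
Substituting: Water = 37.4700 * 3.9460
Result: 147.8566 kg


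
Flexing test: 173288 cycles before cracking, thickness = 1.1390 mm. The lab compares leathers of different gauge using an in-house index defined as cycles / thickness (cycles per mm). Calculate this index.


Formula: Index = cycles / thickness
Substituting: Index = 173288 / 1.1390
Result: 152140.4741 cycles/mm


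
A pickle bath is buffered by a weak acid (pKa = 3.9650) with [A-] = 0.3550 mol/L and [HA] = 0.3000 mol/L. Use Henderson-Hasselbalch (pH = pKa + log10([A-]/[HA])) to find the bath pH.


ratio = [A-] / [HA] = 0.3550 / 0.3000 = 1.1833
log10(ratio) = 0.0731071
pH = pKa + log10(ratio) = 3.9650 + 0.0731071 = 4.0381


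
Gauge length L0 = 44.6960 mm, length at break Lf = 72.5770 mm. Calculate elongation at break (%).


Formula: Elongation = (Lf - L0) / L0 * 100
Substituting: Elongation = (72.5770 - 44.6960) / 44.6960 * 100
Result: 62.3792 %


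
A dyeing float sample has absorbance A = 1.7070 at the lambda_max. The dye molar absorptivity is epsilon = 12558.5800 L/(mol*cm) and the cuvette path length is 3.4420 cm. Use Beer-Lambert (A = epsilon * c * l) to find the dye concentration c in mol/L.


Formula: c = A / (epsilon * l)
Substituting: c = 1.7070 / (12558.5800 * 3.4420)
Result: 3.9490e-05 mol/L


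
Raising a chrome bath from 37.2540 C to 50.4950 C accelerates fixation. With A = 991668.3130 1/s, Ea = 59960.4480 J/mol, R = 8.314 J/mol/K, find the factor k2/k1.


T1 = 37.2540 + 273.15 = 310.4040 K; T2 = 50.4950 + 273.15 = 323.6450 K
k1 = A * exp(-Ea/(R*T1)) = 991668.3130 * exp(-59960.4480/(8.314*310.4040)) = 8.0517e-05 1/s
k2 = A * exp(-Ea/(R*T2)) = 991668.3130 * exp(-59960.4480/(8.314*323.6450)) = 2.0831e-04 1/s
k2/k1 = 2.0831e-04 / 8.0517e-05 = 2.5872


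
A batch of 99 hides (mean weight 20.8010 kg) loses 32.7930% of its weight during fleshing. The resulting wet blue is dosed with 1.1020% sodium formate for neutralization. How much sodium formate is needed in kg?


Total_raw = N * avg_wt = 99 * 20.8010 = 2059.2990 kg
Substrate = Total_raw * (1 - loss/100) = 2059.2990 * (1 - 32.7930/100) = 1383.9931 kg
Neutralizer = Substrate * pct / 100 = 1383.9931 * 1.1020 / 100 = 15.2516 kg


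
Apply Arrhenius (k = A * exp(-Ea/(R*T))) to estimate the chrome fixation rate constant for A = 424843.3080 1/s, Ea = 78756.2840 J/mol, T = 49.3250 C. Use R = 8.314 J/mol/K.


T_K = T_C + 273.15 = 49.3250 + 273.15 = 322.4750 K
exponent = -Ea / (R * T_K) = -78756.2840 / (8.314 * 322.4750) = -29.3751
k = A * exp(exponent) = 424843.3080 * exp(-29.3751) = 7.4266e-08 1/s


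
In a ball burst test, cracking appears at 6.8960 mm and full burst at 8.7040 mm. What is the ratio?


Formula: Ratio = crack / burst
Substituting: Ratio = 6.8960 / 8.7040
Result: 0.7923


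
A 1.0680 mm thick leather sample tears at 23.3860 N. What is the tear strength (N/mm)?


Formula: Tear strength = force / thickness
Substituting: Tear strength = 23.3860 / 1.0680
Result: 21.8970 N/mm


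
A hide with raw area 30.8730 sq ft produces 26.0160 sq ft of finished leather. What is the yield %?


Formula: Yield = finished / raw * 100
Substituting: Yield = 26.0160 / 30.8730 * 100
Result: 84.2678 %


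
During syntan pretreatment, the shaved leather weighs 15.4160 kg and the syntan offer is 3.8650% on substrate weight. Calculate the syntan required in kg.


Formula: Syntan = substrate * pct / 100
Substituting: Syntan = 15.4160 * 3.8650 / 100
Result: 0.5958 kg


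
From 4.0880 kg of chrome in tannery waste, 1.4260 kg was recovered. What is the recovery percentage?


Formula: Recovery = recovered / input * 100
Substituting: Recovery = 1.4260 / 4.0880 * 100
Result: 34.8826 %


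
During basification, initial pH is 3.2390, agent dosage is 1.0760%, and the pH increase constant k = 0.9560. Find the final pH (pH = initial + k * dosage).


Formula: pH_final = pH_initial + k * base_pct
Substituting: pH_final = 3.2390 + 0.9560 * 1.0760
Result: 4.2677


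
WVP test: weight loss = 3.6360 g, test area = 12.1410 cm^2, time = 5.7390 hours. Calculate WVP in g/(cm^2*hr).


Formula: WVP = loss / (area * time)
Substituting: WVP = 3.6360 / (12.1410 * 5.7390)
Result: 0.0521835 g/(cm^2*hr)


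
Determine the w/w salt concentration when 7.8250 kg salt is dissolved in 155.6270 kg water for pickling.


Formula: Conc = salt / (water + salt) * 100
Substituting: Conc = 7.8250 / (155.6270 + 7.8250) * 100
Result: 4.7873 %


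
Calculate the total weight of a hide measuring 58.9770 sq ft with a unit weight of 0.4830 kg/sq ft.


Formula: Weight = area * weight_per_sqft
Substituting: Weight = 58.9770 * 0.4830
Result: 28.4859 kg


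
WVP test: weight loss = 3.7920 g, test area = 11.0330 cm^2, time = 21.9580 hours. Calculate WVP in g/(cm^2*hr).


Formula: WVP = loss / (area * time)
Substituting: WVP = 3.7920 / (11.0330 * 21.9580)
Result: 0.0156524 g/(cm^2*hr)


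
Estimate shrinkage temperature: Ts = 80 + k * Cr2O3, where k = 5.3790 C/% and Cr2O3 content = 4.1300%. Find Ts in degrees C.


Formula: Ts = 80 + k * Cr2O3
Substituting: Ts = 80 + 5.3790 * 4.1300
Result: 102.2153 C


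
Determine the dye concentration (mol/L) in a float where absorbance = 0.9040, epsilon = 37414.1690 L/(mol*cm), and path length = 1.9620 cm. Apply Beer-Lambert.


Formula: c = A / (epsilon * l)
Substituting: c = 0.9040 / (37414.1690 * 1.9620)
Result: 1.2315e-05 mol/L


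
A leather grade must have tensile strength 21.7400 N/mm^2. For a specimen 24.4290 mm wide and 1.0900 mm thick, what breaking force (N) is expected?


Formula: F = TS * w * t
Substituting: F = 21.7400 * 24.4290 * 1.0900
Result: 578.8842 N


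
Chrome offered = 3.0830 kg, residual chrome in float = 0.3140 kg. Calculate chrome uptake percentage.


Formula: Uptake = (offered - residual) / offered * 100
Substituting: Uptake = (3.0830 - 0.3140) / 3.0830 * 100
Result: 89.8151 %


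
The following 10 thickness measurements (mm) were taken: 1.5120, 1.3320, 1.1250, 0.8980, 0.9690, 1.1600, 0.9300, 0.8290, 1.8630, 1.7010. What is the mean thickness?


Formula: Average = sum / n
Substituting: Average = 12.3190 / 10
Result: 1.2319 mm


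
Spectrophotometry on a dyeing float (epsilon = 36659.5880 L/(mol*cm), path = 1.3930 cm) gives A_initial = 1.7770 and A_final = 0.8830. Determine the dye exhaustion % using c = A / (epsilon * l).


c_initial = A_i / (epsilon * l) = 1.7770 / (36659.5880 * 1.3930) = 3.4798e-05 mol/L
c_final = A_f / (epsilon * l) = 0.8830 / (36659.5880 * 1.3930) = 1.7291e-05 mol/L
Exhaustion = (c_initial - c_final) / c_initial * 100 = (3.4798e-05 - 1.7291e-05) / 3.4798e-05 * 100 = 50.3095 %


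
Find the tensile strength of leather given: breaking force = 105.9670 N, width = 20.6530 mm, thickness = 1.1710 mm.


Formula: TS = force / (width * thickness)
Substituting: TS = 105.9670 / (20.6530 * 1.1710)
Result: 4.3816 N/mm^2


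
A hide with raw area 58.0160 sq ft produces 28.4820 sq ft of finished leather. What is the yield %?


Formula: Yield = finished / raw * 100
Substituting: Yield = 28.4820 / 58.0160 * 100
Result: 49.0934 %


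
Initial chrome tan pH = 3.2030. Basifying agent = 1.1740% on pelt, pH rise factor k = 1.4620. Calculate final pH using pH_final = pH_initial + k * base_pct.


Formula: pH_final = pH_initial + k * base_pct
Substituting: pH_final = 3.2030 + 1.4620 * 1.1740
Result: 4.9194


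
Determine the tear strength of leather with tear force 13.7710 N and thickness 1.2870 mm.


Formula: Tear strength = force / thickness
Substituting: Tear strength = 13.7710 / 1.2870
Result: 10.7001 N/mm


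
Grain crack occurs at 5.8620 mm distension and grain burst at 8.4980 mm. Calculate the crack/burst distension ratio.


Formula: Ratio = crack / burst
Substituting: Ratio = 5.8620 / 8.4980
Result: 0.6898


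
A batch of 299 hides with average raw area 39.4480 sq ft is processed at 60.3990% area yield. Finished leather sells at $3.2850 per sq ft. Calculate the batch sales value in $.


Raw_total = N * avg_area = 299 * 39.4480 = 11794.9520 sq ft
Finished = Raw_total * yield / 100 = 11794.9520 * 60.3990 / 100 = 7124.0331 sq ft
Value = Finished * price = 7124.0331 * 3.2850 = 23402.4486 $


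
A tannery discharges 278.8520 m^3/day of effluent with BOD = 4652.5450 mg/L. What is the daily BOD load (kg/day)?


Formula: BOD_load = volume * conc / 1000
Substituting: BOD_load = 278.8520 * 4652.5450 / 1000
Result: 1297.3715 kg/day


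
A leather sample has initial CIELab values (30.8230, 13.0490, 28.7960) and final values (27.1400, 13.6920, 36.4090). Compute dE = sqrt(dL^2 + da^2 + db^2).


dL = -3.6830, da = 0.6430, db = 7.6130
dE = sqrt((-3.6830)^2 + 0.6430^2 + 7.6130^2) = 8.4815


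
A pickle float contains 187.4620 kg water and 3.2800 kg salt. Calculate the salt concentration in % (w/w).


Formula: Conc = salt / (water + salt) * 100
Substituting: Conc = 3.2800 / (187.4620 + 3.2800) * 100
Result: 1.7196 %


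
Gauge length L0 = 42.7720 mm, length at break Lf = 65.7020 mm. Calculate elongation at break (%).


Formula: Elongation = (Lf - L0) / L0 * 100
Substituting: Elongation = (65.7020 - 42.7720) / 42.7720 * 100
Result: 53.6098 %


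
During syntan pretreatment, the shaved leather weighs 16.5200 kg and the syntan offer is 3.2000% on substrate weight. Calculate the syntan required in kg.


Formula: Syntan = substrate * pct / 100
Substituting: Syntan = 16.5200 * 3.2000 / 100
Result: 0.5286 kg


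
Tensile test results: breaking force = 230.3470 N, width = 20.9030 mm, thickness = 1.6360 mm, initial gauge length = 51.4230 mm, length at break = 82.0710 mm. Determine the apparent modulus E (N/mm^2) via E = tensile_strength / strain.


TS = F / (w * t) = 230.3470 / (20.9030 * 1.6360) = 6.7358 N/mm^2
strain = (Lf - L0) / L0 = (82.0710 - 51.4230) / 51.4230 = 0.5960
E = TS / strain = 6.7358 / 0.5960 = 11.3018 N/mm^2


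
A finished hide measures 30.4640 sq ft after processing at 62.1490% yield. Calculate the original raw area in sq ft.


Formula: raw = finished * 100 / yield
Substituting: raw = 30.4640 * 100 / 62.1490
Result: 49.0177 sq ft


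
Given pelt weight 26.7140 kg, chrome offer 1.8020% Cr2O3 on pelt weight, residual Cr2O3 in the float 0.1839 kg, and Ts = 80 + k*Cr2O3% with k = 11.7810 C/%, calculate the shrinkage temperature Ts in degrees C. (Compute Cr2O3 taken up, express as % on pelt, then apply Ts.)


Offered = pelt * offer_pct / 100 = 26.7140 * 1.8020 / 100 = 0.4814 kg
Uptake = offered - residual = 0.4814 - 0.1839 = 0.2975 kg
Cr2O3% on pelt = uptake / pelt * 100 = 0.2975 / 26.7140 * 100 = 1.1136 %
Ts = 80 + k * Cr2O3% = 80 + 11.7810 * 1.1136 = 93.1193 C


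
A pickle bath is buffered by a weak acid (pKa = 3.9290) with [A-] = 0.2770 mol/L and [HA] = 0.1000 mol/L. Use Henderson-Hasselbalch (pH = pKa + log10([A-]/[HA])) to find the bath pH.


ratio = [A-] / [HA] = 0.2770 / 0.1000 = 2.7700
log10(ratio) = 0.4425
pH = pKa + log10(ratio) = 3.9290 + 0.4425 = 4.3715


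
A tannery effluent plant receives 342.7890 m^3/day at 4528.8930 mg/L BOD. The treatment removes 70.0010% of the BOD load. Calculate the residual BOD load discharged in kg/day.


Load_in = volume * conc / 1000 = 342.7890 * 4528.8930 / 1000 = 1552.4547 kg/day
Removed = Load_in * eff / 100 = 1552.4547 * 70.0010 / 100 = 1086.7338 kg/day
Load_out = Load_in - Removed = 1552.4547 - 1086.7338 = 465.7209 kg/day


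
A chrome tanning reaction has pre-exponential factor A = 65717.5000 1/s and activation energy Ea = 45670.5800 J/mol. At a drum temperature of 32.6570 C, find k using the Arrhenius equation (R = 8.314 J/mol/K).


T_K = T_C + 273.15 = 32.6570 + 273.15 = 305.8070 K
exponent = -Ea / (R * T_K) = -45670.5800 / (8.314 * 305.8070) = -17.9630
k = A * exp(exponent) = 65717.5000 * exp(-17.9630) = 0.00103859 1/s


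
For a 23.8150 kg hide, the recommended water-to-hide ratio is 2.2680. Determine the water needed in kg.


Formula: Water = hide_weight * ratio
Substituting: Water = 23.8150 * 2.2680
Result: 54.0124 kg


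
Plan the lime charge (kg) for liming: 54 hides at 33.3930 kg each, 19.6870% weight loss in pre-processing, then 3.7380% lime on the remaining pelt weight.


Total_raw = N * avg_wt = 54 * 33.3930 = 1803.2220 kg
Substrate = Total_raw * (1 - loss/100) = 1803.2220 * (1 - 19.6870/100) = 1448.2217 kg
Lime = Substrate * pct / 100 = 1448.2217 * 3.7380 / 100 = 54.1345 kg


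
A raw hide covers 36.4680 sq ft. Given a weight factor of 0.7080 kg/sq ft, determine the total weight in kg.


Formula: Weight = area * weight_per_sqft
Substituting: Weight = 36.4680 * 0.7080
Result: 25.8193 kg


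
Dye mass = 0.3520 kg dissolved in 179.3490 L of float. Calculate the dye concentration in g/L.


Formula: Conc = dye_mass(kg) / volume(L) * 1000
Substituting: Conc = 0.3520 / 179.3490 * 1000
Result: 1.9627 g/L


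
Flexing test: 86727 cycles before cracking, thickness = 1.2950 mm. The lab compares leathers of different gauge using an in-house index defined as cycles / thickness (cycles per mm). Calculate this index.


Formula: Index = cycles / thickness
Substituting: Index = 86727 / 1.2950
Result: 66970.6564 cycles/mm


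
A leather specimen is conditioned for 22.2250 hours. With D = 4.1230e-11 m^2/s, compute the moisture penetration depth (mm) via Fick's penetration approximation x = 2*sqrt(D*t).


t = 22.2250 hr * 3600 = 80010.0000 s
D * t = 4.1230e-11 * 80010.0000 = 3.2988e-06
x = 2 * sqrt(D*t) = 2 * sqrt(3.2988e-06) = 0.00363253 m = 3.6325 mm


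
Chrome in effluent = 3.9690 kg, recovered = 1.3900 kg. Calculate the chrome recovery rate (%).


Formula: Recovery = recovered / input * 100
Substituting: Recovery = 1.3900 / 3.9690 * 100
Result: 35.0214 %


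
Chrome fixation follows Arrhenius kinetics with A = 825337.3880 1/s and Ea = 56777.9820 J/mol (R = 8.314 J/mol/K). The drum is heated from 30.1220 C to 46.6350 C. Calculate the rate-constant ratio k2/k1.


T1 = 30.1220 + 273.15 = 303.2720 K; T2 = 46.6350 + 273.15 = 319.7850 K
k1 = A * exp(-Ea/(R*T1)) = 825337.3880 * exp(-56777.9820/(8.314*303.2720)) = 1.3709e-04 1/s
k2 = A * exp(-Ea/(R*T2)) = 825337.3880 * exp(-56777.9820/(8.314*319.7850)) = 4.3854e-04 1/s
k2/k1 = 4.3854e-04 / 1.3709e-04 = 3.1989


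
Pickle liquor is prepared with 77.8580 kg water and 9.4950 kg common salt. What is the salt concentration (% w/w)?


Formula: Conc = salt / (water + salt) * 100
Substituting: Conc = 9.4950 / (77.8580 + 9.4950) * 100
Result: 10.8697 %


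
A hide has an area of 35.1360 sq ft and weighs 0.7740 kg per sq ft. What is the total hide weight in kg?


Formula: Weight = area * weight_per_sqft
Substituting: Weight = 35.1360 * 0.7740
Result: 27.1953 kg


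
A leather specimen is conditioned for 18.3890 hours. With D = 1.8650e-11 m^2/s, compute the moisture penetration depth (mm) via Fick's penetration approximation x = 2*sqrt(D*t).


t = 18.3890 hr * 3600 = 66200.4000 s
D * t = 1.8650e-11 * 66200.4000 = 1.2346e-06
x = 2 * sqrt(D*t) = 2 * sqrt(1.2346e-06) = 0.00222228 m = 2.2223 mm


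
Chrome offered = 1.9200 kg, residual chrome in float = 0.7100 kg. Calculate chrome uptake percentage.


Formula: Uptake = (offered - residual) / offered * 100
Substituting: Uptake = (1.9200 - 0.7100) / 1.9200 * 100
Result: 63.0208 %


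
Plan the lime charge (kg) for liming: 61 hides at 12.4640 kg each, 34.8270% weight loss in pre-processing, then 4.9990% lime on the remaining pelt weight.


Total_raw = N * avg_wt = 61 * 12.4640 = 760.3040 kg
Substrate = Total_raw * (1 - loss/100) = 760.3040 * (1 - 34.8270/100) = 495.5129 kg
Lime = Substrate * pct / 100 = 495.5129 * 4.9990 / 100 = 24.7707 kg


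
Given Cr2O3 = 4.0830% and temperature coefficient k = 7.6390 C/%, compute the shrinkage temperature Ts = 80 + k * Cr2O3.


Formula: Ts = 80 + k * Cr2O3
Substituting: Ts = 80 + 7.6390 * 4.0830
Result: 111.1900 C


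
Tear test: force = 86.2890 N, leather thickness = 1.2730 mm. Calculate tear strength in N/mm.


Formula: Tear strength = force / thickness
Substituting: Tear strength = 86.2890 / 1.2730
Result: 67.7840 N/mm


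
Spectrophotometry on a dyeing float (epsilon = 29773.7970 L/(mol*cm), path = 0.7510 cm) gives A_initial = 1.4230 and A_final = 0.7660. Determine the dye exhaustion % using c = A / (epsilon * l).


c_initial = A_i / (epsilon * l) = 1.4230 / (29773.7970 * 0.7510) = 6.3640e-05 mol/L
c_final = A_f / (epsilon * l) = 0.7660 / (29773.7970 * 0.7510) = 3.4257e-05 mol/L
Exhaustion = (c_initial - c_final) / c_initial * 100 = (6.3640e-05 - 3.4257e-05) / 6.3640e-05 * 100 = 46.1701 %


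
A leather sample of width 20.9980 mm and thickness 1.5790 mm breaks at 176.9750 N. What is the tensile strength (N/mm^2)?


Formula: TS = force / (width * thickness)
Substituting: TS = 176.9750 / (20.9980 * 1.5790)
Result: 5.3377 N/mm^2


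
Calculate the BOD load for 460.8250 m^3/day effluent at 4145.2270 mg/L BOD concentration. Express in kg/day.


Formula: BOD_load = volume * conc / 1000
Substituting: BOD_load = 460.8250 * 4145.2270 / 1000
Result: 1910.2242 kg/day


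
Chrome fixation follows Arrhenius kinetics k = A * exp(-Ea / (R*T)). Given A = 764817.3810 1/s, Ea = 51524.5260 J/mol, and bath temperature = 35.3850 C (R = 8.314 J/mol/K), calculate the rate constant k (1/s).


T_K = T_C + 273.15 = 35.3850 + 273.15 = 308.5350 K
exponent = -Ea / (R * T_K) = -51524.5260 / (8.314 * 308.5350) = -20.0863
k = A * exp(exponent) = 764817.3810 * exp(-20.0863) = 0.00144609 1/s


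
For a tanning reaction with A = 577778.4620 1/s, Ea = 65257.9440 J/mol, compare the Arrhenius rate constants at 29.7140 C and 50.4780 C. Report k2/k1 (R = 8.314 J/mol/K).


T1 = 29.7140 + 273.15 = 302.8640 K; T2 = 50.4780 + 273.15 = 323.6280 K
k1 = A * exp(-Ea/(R*T1)) = 577778.4620 * exp(-65257.9440/(8.314*302.8640)) = 3.2091e-06 1/s
k2 = A * exp(-Ea/(R*T2)) = 577778.4620 * exp(-65257.9440/(8.314*323.6280)) = 1.6925e-05 1/s
k2/k1 = 1.6925e-05 / 3.2091e-06 = 5.2741


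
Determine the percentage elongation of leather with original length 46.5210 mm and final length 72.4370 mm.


Formula: Elongation = (Lf - L0) / L0 * 100
Substituting: Elongation = (72.4370 - 46.5210) / 46.5210 * 100
Result: 55.7082 %


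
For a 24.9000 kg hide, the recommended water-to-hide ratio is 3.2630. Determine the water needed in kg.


Formula: Water = hide_weight * ratio
Substituting: Water = 24.9000 * 3.2630
Result: 81.2487 kg


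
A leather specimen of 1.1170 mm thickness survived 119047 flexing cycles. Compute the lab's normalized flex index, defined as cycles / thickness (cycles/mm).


Formula: Index = cycles / thickness
Substituting: Index = 119047 / 1.1170
Result: 106577.4396 cycles/mm


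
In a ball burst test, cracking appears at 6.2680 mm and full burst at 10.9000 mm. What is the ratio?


Formula: Ratio = crack / burst
Substituting: Ratio = 6.2680 / 10.9000
Result: 0.5750


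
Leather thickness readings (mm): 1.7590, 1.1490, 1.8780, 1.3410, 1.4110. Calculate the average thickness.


Formula: Average = sum / n
Substituting: Average = 7.5380 / 5
Result: 1.5076 mm


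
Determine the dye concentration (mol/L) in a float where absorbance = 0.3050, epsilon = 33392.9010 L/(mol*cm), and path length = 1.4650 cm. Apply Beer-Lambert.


Formula: c = A / (epsilon * l)
Substituting: c = 0.3050 / (33392.9010 * 1.4650)
Result: 6.2346e-06 mol/L


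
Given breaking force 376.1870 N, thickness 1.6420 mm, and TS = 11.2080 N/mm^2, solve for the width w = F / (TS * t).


Formula: w = F / (TS * t)
Substituting: w = 376.1870 / (11.2080 * 1.6420)
Result: 20.4410 mm


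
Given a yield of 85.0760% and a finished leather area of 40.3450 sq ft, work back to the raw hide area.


Formula: raw = finished * 100 / yield
Substituting: raw = 40.3450 * 100 / 85.0760
Result: 47.4223 sq ft


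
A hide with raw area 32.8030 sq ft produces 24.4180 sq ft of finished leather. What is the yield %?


Formula: Yield = finished / raw * 100
Substituting: Yield = 24.4180 / 32.8030 * 100
Result: 74.4383 %


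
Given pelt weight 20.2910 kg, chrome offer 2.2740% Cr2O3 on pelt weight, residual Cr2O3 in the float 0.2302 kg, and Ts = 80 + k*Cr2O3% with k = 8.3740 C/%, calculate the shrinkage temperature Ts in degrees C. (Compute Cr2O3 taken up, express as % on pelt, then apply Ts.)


Offered = pelt * offer_pct / 100 = 20.2910 * 2.2740 / 100 = 0.4614 kg
Uptake = offered - residual = 0.4614 - 0.2302 = 0.2312 kg
Cr2O3% on pelt = uptake / pelt * 100 = 0.2312 / 20.2910 * 100 = 1.1395 %
Ts = 80 + k * Cr2O3% = 80 + 8.3740 * 1.1395 = 89.5422 C


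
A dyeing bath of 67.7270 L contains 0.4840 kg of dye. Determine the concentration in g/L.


Formula: Conc = dye_mass(kg) / volume(L) * 1000
Substituting: Conc = 0.4840 / 67.7270 * 1000
Result: 7.1463 g/L


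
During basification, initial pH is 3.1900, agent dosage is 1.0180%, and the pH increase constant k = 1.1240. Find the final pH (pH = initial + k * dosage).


Formula: pH_final = pH_initial + k * base_pct
Substituting: pH_final = 3.1900 + 1.1240 * 1.0180
Result: 4.3342


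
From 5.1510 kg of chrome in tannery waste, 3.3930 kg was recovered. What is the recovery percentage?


Formula: Recovery = recovered / input * 100
Substituting: Recovery = 3.3930 / 5.1510 * 100
Result: 65.8707 %


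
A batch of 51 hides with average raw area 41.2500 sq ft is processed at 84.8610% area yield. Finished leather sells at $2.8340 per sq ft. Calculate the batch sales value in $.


Raw_total = N * avg_area = 51 * 41.2500 = 2103.7500 sq ft
Finished = Raw_total * yield / 100 = 2103.7500 * 84.8610 / 100 = 1785.2633 sq ft
Value = Finished * price = 1785.2633 * 2.8340 = 5059.4362 $


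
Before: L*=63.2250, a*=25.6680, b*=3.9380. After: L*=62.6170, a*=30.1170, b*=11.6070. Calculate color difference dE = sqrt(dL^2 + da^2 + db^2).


dL = -0.6080, da = 4.4490, db = 7.6690
dE = sqrt((-0.6080)^2 + 4.4490^2 + 7.6690^2) = 8.8869


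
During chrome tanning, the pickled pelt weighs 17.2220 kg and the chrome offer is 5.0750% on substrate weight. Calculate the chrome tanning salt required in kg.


Formula: Chrome = substrate * pct / 100
Substituting: Chrome = 17.2220 * 5.0750 / 100
Result: 0.8740 kg


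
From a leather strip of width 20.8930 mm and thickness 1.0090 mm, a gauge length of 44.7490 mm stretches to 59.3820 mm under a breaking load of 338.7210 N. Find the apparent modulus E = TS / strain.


TS = F / (w * t) = 338.7210 / (20.8930 * 1.0090) = 16.0676 N/mm^2
strain = (Lf - L0) / L0 = (59.3820 - 44.7490) / 44.7490 = 0.3270
E = TS / strain = 16.0676 / 0.3270 = 49.1360 N/mm^2


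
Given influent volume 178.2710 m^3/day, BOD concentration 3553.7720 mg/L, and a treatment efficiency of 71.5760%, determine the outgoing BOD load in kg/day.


Load_in = volume * conc / 1000 = 178.2710 * 3553.7720 / 1000 = 633.5345 kg/day
Removed = Load_in * eff / 100 = 633.5345 * 71.5760 / 100 = 453.4586 kg/day
Load_out = Load_in - Removed = 633.5345 - 453.4586 = 180.0758 kg/day


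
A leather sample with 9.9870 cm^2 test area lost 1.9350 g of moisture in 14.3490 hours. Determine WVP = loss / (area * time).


Formula: WVP = loss / (area * time)
Substituting: WVP = 1.9350 / (9.9870 * 14.3490)
Result: 0.0135028 g/(cm^2*hr)


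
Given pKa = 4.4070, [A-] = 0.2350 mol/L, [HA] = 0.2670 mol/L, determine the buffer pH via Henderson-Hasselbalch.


ratio = [A-] / [HA] = 0.2350 / 0.2670 = 0.8801
log10(ratio) = -0.0554434
pH = pKa + log10(ratio) = 4.4070 - 0.0554434 = 4.3516


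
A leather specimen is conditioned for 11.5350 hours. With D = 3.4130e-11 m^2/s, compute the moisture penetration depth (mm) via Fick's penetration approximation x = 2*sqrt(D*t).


t = 11.5350 hr * 3600 = 41526.0000 s
D * t = 3.4130e-11 * 41526.0000 = 1.4173e-06
x = 2 * sqrt(D*t) = 2 * sqrt(1.4173e-06) = 0.00238099 m = 2.3810 mm


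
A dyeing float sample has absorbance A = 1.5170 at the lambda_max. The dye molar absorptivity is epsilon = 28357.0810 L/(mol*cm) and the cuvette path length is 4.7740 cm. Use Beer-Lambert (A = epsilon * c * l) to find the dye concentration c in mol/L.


Formula: c = A / (epsilon * l)
Substituting: c = 1.5170 / (28357.0810 * 4.7740)
Result: 1.1206e-05 mol/L


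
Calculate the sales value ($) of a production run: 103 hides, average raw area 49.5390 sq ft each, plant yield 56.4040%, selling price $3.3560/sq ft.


Raw_total = N * avg_area = 103 * 49.5390 = 5102.5170 sq ft
Finished = Raw_total * yield / 100 = 5102.5170 * 56.4040 / 100 = 2878.0237 sq ft
Value = Finished * price = 2878.0237 * 3.3560 = 9658.6475 $


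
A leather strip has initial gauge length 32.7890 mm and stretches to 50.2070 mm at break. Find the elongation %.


Formula: Elongation = (Lf - L0) / L0 * 100
Substituting: Elongation = (50.2070 - 32.7890) / 32.7890 * 100
Result: 53.1215 %


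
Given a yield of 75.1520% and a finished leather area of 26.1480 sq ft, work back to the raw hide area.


Formula: raw = finished * 100 / yield
Substituting: raw = 26.1480 * 100 / 75.1520
Result: 34.7935 sq ft


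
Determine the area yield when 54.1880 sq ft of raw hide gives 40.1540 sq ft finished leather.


Formula: Yield = finished / raw * 100
Substituting: Yield = 40.1540 / 54.1880 * 100
Result: 74.1013 %


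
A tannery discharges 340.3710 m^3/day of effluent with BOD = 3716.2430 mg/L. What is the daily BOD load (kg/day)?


Formula: BOD_load = volume * conc / 1000
Substituting: BOD_load = 340.3710 * 3716.2430 / 1000
Result: 1264.9013 kg/day


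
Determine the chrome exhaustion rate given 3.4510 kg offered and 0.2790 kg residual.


Formula: Uptake = (offered - residual) / offered * 100
Substituting: Uptake = (3.4510 - 0.2790) / 3.4510 * 100
Result: 91.9154 %


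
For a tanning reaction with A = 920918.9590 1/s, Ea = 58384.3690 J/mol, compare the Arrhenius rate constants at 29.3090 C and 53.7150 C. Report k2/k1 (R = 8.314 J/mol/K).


T1 = 29.3090 + 273.15 = 302.4590 K; T2 = 53.7150 + 273.15 = 326.8650 K
k1 = A * exp(-Ea/(R*T1)) = 920918.9590 * exp(-58384.3690/(8.314*302.4590)) = 7.6012e-05 1/s
k2 = A * exp(-Ea/(R*T2)) = 920918.9590 * exp(-58384.3690/(8.314*326.8650)) = 4.3030e-04 1/s
k2/k1 = 4.3030e-04 / 7.6012e-05 = 5.6610


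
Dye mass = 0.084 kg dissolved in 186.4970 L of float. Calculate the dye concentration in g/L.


Formula: Conc = dye_mass(kg) / volume(L) * 1000
Substituting: Conc = 0.084 / 186.4970 * 1000
Result: 0.4504 g/L


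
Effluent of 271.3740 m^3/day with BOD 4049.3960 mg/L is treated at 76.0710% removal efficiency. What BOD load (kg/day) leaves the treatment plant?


Load_in = volume * conc / 1000 = 271.3740 * 4049.3960 / 1000 = 1098.9008 kg/day
Removed = Load_in * eff / 100 = 1098.9008 * 76.0710 / 100 = 835.9448 kg/day
Load_out = Load_in - Removed = 1098.9008 - 835.9448 = 262.9560 kg/day


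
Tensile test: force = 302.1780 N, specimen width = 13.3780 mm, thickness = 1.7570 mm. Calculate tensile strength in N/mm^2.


Formula: TS = force / (width * thickness)
Substituting: TS = 302.1780 / (13.3780 * 1.7570)
Result: 12.8558 N/mm^2


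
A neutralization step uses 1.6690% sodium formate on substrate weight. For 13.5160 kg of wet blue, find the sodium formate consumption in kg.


Formula: Neutralizer = substrate * pct / 100
Substituting: Neutralizer = 13.5160 * 1.6690 / 100
Result: 0.2256 kg


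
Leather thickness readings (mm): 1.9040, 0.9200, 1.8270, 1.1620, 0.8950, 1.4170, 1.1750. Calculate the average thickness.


Formula: Average = sum / n
Substituting: Average = 9.3000 / 7
Result: 1.3286 mm


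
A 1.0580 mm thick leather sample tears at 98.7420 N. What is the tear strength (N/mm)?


Formula: Tear strength = force / thickness
Substituting: Tear strength = 98.7420 / 1.0580
Result: 93.3289 N/mm


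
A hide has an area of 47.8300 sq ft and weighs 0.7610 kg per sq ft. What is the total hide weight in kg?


Formula: Weight = area * weight_per_sqft
Substituting: Weight = 47.8300 * 0.7610
Result: 36.3986 kg


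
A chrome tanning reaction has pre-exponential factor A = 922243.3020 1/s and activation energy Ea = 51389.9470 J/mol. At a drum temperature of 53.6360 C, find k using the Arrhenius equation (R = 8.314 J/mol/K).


T_K = T_C + 273.15 = 53.6360 + 273.15 = 326.7860 K
exponent = -Ea / (R * T_K) = -51389.9470 / (8.314 * 326.7860) = -18.9149
k = A * exp(exponent) = 922243.3020 * exp(-18.9149) = 0.00562596 1/s


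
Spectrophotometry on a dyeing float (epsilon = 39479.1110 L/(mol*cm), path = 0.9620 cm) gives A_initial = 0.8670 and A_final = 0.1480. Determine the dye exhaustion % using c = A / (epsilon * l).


c_initial = A_i / (epsilon * l) = 0.8670 / (39479.1110 * 0.9620) = 2.2828e-05 mol/L
c_final = A_f / (epsilon * l) = 0.1480 / (39479.1110 * 0.9620) = 3.8969e-06 mol/L
Exhaustion = (c_initial - c_final) / c_initial * 100 = (2.2828e-05 - 3.8969e-06) / 2.2828e-05 * 100 = 82.9296 %


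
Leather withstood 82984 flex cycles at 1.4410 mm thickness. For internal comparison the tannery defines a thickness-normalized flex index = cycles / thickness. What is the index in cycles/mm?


Formula: Index = cycles / thickness
Substituting: Index = 82984 / 1.4410
Result: 57587.7863 cycles/mm


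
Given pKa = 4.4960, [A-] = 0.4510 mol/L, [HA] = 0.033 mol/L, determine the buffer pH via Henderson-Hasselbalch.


ratio = [A-] / [HA] = 0.4510 / 0.033 = 13.6667
log10(ratio) = 1.1357
pH = pKa + log10(ratio) = 4.4960 + 1.1357 = 5.6317


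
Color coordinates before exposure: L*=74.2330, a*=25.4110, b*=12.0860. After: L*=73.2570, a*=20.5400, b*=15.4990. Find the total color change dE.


dL = -0.9760, da = -4.8710, db = 3.4130
dE = sqrt((-0.9760)^2 + (-4.8710)^2 + 3.4130^2) = 6.0273


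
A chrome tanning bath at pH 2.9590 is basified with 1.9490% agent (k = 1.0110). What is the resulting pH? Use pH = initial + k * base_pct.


Formula: pH_final = pH_initial + k * base_pct
Substituting: pH_final = 2.9590 + 1.0110 * 1.9490
Result: 4.9294


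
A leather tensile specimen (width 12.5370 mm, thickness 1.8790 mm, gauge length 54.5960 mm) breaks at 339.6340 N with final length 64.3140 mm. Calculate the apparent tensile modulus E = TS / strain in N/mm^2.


TS = F / (w * t) = 339.6340 / (12.5370 * 1.8790) = 14.4175 N/mm^2
strain = (Lf - L0) / L0 = (64.3140 - 54.5960) / 54.5960 = 0.1780
E = TS / strain = 14.4175 / 0.1780 = 80.9981 N/mm^2


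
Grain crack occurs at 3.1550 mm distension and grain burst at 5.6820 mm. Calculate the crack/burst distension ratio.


Formula: Ratio = crack / burst
Substituting: Ratio = 3.1550 / 5.6820
Result: 0.5553


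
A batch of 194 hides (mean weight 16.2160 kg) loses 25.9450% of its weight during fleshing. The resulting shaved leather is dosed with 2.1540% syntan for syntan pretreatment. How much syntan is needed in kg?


Total_raw = N * avg_wt = 194 * 16.2160 = 3145.9040 kg
Substrate = Total_raw * (1 - loss/100) = 3145.9040 * (1 - 25.9450/100) = 2329.6992 kg
Syntan = Substrate * pct / 100 = 2329.6992 * 2.1540 / 100 = 50.1817 kg


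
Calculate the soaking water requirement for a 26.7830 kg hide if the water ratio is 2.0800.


Formula: Water = hide_weight * ratio
Substituting: Water = 26.7830 * 2.0800
Result: 55.7086 kg


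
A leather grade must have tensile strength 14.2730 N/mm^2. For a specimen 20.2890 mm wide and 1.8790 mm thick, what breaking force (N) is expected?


Formula: F = TS * w * t
Substituting: F = 14.2730 * 20.2890 * 1.8790
Result: 544.1300 N


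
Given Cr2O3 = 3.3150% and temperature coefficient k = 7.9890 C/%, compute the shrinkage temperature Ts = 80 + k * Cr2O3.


Formula: Ts = 80 + k * Cr2O3
Substituting: Ts = 80 + 7.9890 * 3.3150
Result: 106.4835 C


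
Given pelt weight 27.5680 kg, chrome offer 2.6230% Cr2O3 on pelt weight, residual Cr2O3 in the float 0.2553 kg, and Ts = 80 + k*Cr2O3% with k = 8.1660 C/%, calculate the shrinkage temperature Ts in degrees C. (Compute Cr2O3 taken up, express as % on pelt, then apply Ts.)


Offered = pelt * offer_pct / 100 = 27.5680 * 2.6230 / 100 = 0.7231 kg
Uptake = offered - residual = 0.7231 - 0.2553 = 0.4678 kg
Cr2O3% on pelt = uptake / pelt * 100 = 0.4678 / 27.5680 * 100 = 1.6969 %
Ts = 80 + k * Cr2O3% = 80 + 8.1660 * 1.6969 = 93.8571 C


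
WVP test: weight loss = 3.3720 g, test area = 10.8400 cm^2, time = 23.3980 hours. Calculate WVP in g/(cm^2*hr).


Formula: WVP = loss / (area * time)
Substituting: WVP = 3.3720 / (10.8400 * 23.3980)
Result: 0.0132947 g/(cm^2*hr)


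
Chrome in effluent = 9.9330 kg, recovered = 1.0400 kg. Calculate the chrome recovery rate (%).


Formula: Recovery = recovered / input * 100
Substituting: Recovery = 1.0400 / 9.9330 * 100
Result: 10.4702 %


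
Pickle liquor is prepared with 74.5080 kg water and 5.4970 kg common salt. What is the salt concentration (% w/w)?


Formula: Conc = salt / (water + salt) * 100
Substituting: Conc = 5.4970 / (74.5080 + 5.4970) * 100
Result: 6.8708 %


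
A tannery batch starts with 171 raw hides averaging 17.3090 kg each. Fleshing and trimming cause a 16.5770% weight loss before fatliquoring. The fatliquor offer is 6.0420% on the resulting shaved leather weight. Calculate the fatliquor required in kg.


Total_raw = N * avg_wt = 171 * 17.3090 = 2959.8390 kg
Substrate = Total_raw * (1 - loss/100) = 2959.8390 * (1 - 16.5770/100) = 2469.1865 kg
Fat = Substrate * pct / 100 = 2469.1865 * 6.0420 / 100 = 149.1882 kg


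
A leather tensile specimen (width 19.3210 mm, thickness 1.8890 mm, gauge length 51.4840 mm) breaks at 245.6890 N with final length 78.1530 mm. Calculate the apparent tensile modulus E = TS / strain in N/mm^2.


TS = F / (w * t) = 245.6890 / (19.3210 * 1.8890) = 6.7317 N/mm^2
strain = (Lf - L0) / L0 = (78.1530 - 51.4840) / 51.4840 = 0.5180
E = TS / strain = 6.7317 / 0.5180 = 12.9954 N/mm^2
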